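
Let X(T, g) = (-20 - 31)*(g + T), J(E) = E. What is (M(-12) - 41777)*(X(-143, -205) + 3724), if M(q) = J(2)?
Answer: -896992800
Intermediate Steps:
M(q) = 2
X(T, g) = -51*T - 51*g (X(T, g) = -51*(T + g) = -51*T - 51*g)
(M(-12) - 41777)*(X(-143, -205) + 3724) = (2 - 41777)*((-51*(-143) - 51*(-205)) + 3724) = -41775*((7293 + 10455) + 3724) = -41775*(17748 + 3724) = -41775*21472 = -896992800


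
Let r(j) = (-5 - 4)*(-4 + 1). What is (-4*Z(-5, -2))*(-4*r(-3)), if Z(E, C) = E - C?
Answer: -1296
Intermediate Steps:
r(j) = 27 (r(j) = -9*(-3) = 27)
(-4*Z(-5, -2))*(-4*r(-3)) = (-4*(-5 - 1*(-2)))*(-4*27) = -4*(-5 + 2)*(-108) = -4*(-3)*(-108) = 12*(-108) = -1296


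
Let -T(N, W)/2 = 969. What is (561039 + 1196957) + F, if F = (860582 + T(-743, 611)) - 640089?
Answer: 1976551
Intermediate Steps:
T(N, W) = -1938 (T(N, W) = -2*969 = -1938)
F = 218555 (F = (860582 - 1938) - 640089 = 858644 - 640089 = 218555)
(561039 + 1196957) + F = (561039 + 1196957) + 218555 = 1757996 + 218555 = 1976551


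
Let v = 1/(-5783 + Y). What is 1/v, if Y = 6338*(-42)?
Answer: -271979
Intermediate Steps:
Y = -266196
v = -1/271979 (v = 1/(-5783 - 266196) = 1/(-271979) = -1/271979 ≈ -3.6768e-6)
1/v = 1/(-1/271979) = -271979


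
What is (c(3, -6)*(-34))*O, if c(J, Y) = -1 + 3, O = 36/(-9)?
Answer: 272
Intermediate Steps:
O = -4 (O = 36*(-⅑) = -4)
c(J, Y) = 2
(c(3, -6)*(-34))*O = (2*(-34))*(-4) = -68*(-4) = 272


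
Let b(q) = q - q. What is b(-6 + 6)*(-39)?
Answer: 0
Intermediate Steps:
b(q) = 0
b(-6 + 6)*(-39) = 0*(-39) = 0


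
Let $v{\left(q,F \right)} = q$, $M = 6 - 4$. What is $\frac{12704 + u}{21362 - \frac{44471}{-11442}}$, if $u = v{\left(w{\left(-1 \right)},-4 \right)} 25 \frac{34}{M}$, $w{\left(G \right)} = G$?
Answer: $\frac{140496318}{244468475} \approx 0.5747$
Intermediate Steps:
$M = 2$ ($M = 6 - 4 = 2$)
$u = -425$ ($u = \left(-1\right) 25 \cdot \frac{34}{2} = - 25 \cdot 34 \cdot \frac{1}{2} = \left(-25\right) 17 = -425$)
$\frac{12704 + u}{21362 - \frac{44471}{-11442}} = \frac{12704 - 425}{21362 - \frac{44471}{-11442}} = \frac{12279}{21362 - - \frac{44471}{11442}} = \frac{12279}{21362 + \frac{44471}{11442}} = \frac{12279}{\frac{244468475}{11442}} = 12279 \cdot \frac{11442}{244468475} = \frac{140496318}{244468475}$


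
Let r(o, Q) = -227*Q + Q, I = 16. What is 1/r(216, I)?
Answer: -1/3616 ≈ -0.00027655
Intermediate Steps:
r(o, Q) = -226*Q
1/r(216, I) = 1/(-226*16) = 1/(-3616) = -1/3616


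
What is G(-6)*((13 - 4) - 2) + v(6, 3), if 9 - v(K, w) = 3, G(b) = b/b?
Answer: 13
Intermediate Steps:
G(b) = 1
v(K, w) = 6 (v(K, w) = 9 - 1*3 = 9 - 3 = 6)
G(-6)*((13 - 4) - 2) + v(6, 3) = 1*((13 - 4) - 2) + 6 = 1*(9 - 2) + 6 = 1*7 + 6 = 7 + 6 = 13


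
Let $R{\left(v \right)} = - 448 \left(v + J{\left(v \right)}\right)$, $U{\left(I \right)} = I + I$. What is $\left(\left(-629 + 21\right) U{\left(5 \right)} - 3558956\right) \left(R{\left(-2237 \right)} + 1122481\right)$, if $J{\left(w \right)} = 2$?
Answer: $-7571284420396$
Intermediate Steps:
$U{\left(I \right)} = 2 I$
$R{\left(v \right)} = -896 - 448 v$ ($R{\left(v \right)} = - 448 \left(v + 2\right) = - 448 \left(2 + v\right) = -896 - 448 v$)
$\left(\left(-629 + 21\right) U{\left(5 \right)} - 3558956\right) \left(R{\left(-2237 \right)} + 1122481\right) = \left(\left(-629 + 21\right) 2 \cdot 5 - 3558956\right) \left(\left(-896 - -1002176\right) + 1122481\right) = \left(\left(-608\right) 10 - 3558956\right) \left(\left(-896 + 1002176\right) + 1122481\right) = \left(-6080 - 3558956\right) \left(1001280 + 1122481\right) = \left(-3565036\right) 2123761 = -7571284420396$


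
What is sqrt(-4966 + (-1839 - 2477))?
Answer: I*sqrt(9282) ≈ 96.343*I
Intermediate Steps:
sqrt(-4966 + (-1839 - 2477)) = sqrt(-4966 - 4316) = sqrt(-9282) = I*sqrt(9282)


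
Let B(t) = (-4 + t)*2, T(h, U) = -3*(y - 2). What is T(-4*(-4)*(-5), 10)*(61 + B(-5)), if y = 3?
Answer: -129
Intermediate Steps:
T(h, U) = -3 (T(h, U) = -3*(3 - 2) = -3*1 = -3)
B(t) = -8 + 2*t
T(-4*(-4)*(-5), 10)*(61 + B(-5)) = -3*(61 + (-8 + 2*(-5))) = -3*(61 + (-8 - 10)) = -3*(61 - 18) = -3*43 = -129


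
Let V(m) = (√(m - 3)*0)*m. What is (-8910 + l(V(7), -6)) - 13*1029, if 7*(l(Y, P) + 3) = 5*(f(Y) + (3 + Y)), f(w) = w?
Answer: -156015/7 ≈ -22288.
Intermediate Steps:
V(m) = 0 (V(m) = (√(-3 + m)*0)*m = 0*m = 0)
l(Y, P) = -6/7 + 10*Y/7 (l(Y, P) = -3 + (5*(Y + (3 + Y)))/7 = -3 + (5*(3 + 2*Y))/7 = -3 + (15 + 10*Y)/7 = -3 + (15/7 + 10*Y/7) = -6/7 + 10*Y/7)
(-8910 + l(V(7), -6)) - 13*1029 = (-8910 + (-6/7 + (10/7)*0)) - 13*1029 = (-8910 + (-6/7 + 0)) - 13377 = (-8910 - 6/7) - 13377 = -62376/7 - 13377 = -156015/7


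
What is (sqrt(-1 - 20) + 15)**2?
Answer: (15 + I*sqrt(21))**2 ≈ 204.0 + 137.48*I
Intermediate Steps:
(sqrt(-1 - 20) + 15)**2 = (sqrt(-21) + 15)**2 = (I*sqrt(21) + 15)**2 = (15 + I*sqrt(21))**2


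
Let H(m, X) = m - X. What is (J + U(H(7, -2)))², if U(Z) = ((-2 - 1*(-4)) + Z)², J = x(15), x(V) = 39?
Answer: 25600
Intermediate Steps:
J = 39
U(Z) = (2 + Z)² (U(Z) = ((-2 + 4) + Z)² = (2 + Z)²)
(J + U(H(7, -2)))² = (39 + (2 + (7 - 1*(-2)))²)² = (39 + (2 + (7 + 2))²)² = (39 + (2 + 9)²)² = (39 + 11²)² = (39 + 121)² = 160² = 25600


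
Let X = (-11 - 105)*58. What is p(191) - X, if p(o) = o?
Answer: 6919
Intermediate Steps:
X = -6728 (X = -116*58 = -6728)
p(191) - X = 191 - 1*(-6728) = 191 + 6728 = 6919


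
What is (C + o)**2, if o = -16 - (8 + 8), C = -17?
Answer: 2401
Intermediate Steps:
o = -32 (o = -16 - 1*16 = -16 - 16 = -32)
(C + o)**2 = (-17 - 32)**2 = (-49)**2 = 2401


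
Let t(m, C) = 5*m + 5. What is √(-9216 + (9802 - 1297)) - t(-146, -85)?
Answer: 725 + 3*I*√79 ≈ 725.0 + 26.665*I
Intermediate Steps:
t(m, C) = 5 + 5*m
√(-9216 + (9802 - 1297)) - t(-146, -85) = √(-9216 + (9802 - 1297)) - (5 + 5*(-146)) = √(-9216 + 8505) - (5 - 730) = √(-711) - 1*(-725) = 3*I*√79 + 725 = 725 + 3*I*√79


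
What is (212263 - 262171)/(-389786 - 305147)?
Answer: 49908/694933 ≈ 0.071817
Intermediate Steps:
(212263 - 262171)/(-389786 - 305147) = -49908/(-694933) = -49908*(-1/694933) = 49908/694933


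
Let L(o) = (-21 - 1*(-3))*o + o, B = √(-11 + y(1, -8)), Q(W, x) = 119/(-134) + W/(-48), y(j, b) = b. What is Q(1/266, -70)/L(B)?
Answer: -759763*I*√19/276312288 ≈ -0.011985*I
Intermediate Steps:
Q(W, x) = -119/134 - W/48 (Q(W, x) = 119*(-1/134) + W*(-1/48) = -119/134 - W/48)
B = I*√19 (B = √(-11 - 8) = √(-19) = I*√19 ≈ 4.3589*I)
L(o) = -17*o (L(o) = (-21 + 3)*o + o = -18*o + o = -17*o)
Q(1/266, -70)/L(B) = (-119/134 - 1/48/266)/((-17*I*√19)) = (-119/134 - 1/48*1/266)/((-17*I*√19)) = (-119/134 - 1/12768)*(I*√19/323) = -759763*I*√19/276312288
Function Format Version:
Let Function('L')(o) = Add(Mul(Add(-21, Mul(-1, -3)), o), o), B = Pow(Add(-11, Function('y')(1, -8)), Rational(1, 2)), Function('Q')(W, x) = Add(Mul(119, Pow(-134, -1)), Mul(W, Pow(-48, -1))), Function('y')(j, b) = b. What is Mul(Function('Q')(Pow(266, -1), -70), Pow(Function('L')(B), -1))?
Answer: Mul(Rational(-759763, 276312288), I, Pow(19, Rational(1, 2))) ≈ Mul(-0.011985, I)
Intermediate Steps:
Function('Q')(W, x) = Add(Rational(-119, 134), Mul(Rational(-1, 48), W)) (Function('Q')(W, x) = Add(Mul(119, Rational(-1, 134)), Mul(W, Rational(-1, 48))) = Add(Rational(-119, 134), Mul(Rational(-1, 48), W)))
B = Mul(I, Pow(19, Rational(1, 2))) (B = Pow(Add(-11, -8), Rational(1, 2)) = Pow(-19, Rational(1, 2)) = Mul(I, Pow(19, Rational(1, 2))) ≈ Mul(4.3589, I))
Function('L')(o) = Mul(-17, o) (Function('L')(o) = Add(Mul(Add(-21, 3), o), o) = Add(Mul(-18, o), o) = Mul(-17, o))
Mul(Function('Q')(Pow(266, -1), -70), Pow(Function('L')(B), -1)) = Mul(Add(Rational(-119, 134), Mul(Rational(-1, 48), Pow(266, -1))), Pow(Mul(-17, Mul(I, Pow(19, Rational(1, 2)))), -1)) = Mul(Add(Rational(-119, 134), Mul(Rational(-1, 48), Rational(1, 266))), Pow(Mul(-17, I, Pow(19, Rational(1, 2))), -1)) = Mul(Add(Rational(-119, 134), Rational(-1, 12768)), Mul(Rational(1, 323), I, Pow(19, Rational(1, 2)))) = Mul(Rational(-759763, 855456), Mul(Rational(1, 323), I, Pow(19, Rational(1, 2)))) = Mul(Rational(-759763, 276312288), I, Pow(19, Rational(1, 2)))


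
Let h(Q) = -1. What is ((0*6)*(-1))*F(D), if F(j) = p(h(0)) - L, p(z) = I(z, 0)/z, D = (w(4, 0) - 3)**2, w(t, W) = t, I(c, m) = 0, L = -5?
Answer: 0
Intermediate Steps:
D = 1 (D = (4 - 3)**2 = 1**2 = 1)
p(z) = 0 (p(z) = 0/z = 0)
F(j) = 5 (F(j) = 0 - 1*(-5) = 0 + 5 = 5)
((0*6)*(-1))*F(D) = ((0*6)*(-1))*5 = (0*(-1))*5 = 0*5 = 0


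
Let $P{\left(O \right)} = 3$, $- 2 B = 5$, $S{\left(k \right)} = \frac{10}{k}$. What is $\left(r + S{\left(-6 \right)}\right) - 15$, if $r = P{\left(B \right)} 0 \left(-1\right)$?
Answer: $- \frac{50}{3} \approx -16.667$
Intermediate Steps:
$B = - \frac{5}{2}$ ($B = \left(- \frac{1}{2}\right) 5 = - \frac{5}{2} \approx -2.5$)
$r = 0$ ($r = 3 \cdot 0 \left(-1\right) = 0 \left(-1\right) = 0$)
$\left(r + S{\left(-6 \right)}\right) - 15 = \left(0 + \frac{10}{-6}\right) - 15 = \left(0 + 10 \left(- \frac{1}{6}\right)\right) - 15 = \left(0 - \frac{5}{3}\right) - 15 = - \frac{5}{3} - 15 = - \frac{50}{3}$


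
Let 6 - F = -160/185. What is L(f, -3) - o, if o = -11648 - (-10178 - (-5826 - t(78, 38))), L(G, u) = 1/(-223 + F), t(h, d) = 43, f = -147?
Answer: 58689946/7997 ≈ 7339.0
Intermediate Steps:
F = 254/37 (F = 6 - (-160)/185 = 6 - 1*(-32/37) = 6 + 32/37 = 254/37 ≈ 6.8649)
L(G, u) = -37/7997 (L(G, u) = 1/(-223 + 254/37) = 1/(-7997/37) = -37/7997)
o = -7339 (o = -11648 - (-10178 - (-5826 - 1*43)) = -11648 - (-10178 - (-5826 - 43)) = -11648 - (-10178 - 1*(-5869)) = -11648 - (-10178 + 5869) = -11648 - 1*(-4309) = -11648 + 4309 = -7339)
L(f, -3) - o = -37/7997 - 1*(-7339) = -37/7997 + 7339 = 58689946/7997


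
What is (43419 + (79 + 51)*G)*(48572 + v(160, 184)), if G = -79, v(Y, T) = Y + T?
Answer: 1621516484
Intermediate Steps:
v(Y, T) = T + Y
(43419 + (79 + 51)*G)*(48572 + v(160, 184)) = (43419 + (79 + 51)*(-79))*(48572 + (184 + 160)) = (43419 + 130*(-79))*(48572 + 344) = (43419 - 10270)*48916 = 33149*48916 = 1621516484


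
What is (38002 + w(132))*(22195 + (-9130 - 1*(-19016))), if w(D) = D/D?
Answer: 1219174243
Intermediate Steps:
w(D) = 1
(38002 + w(132))*(22195 + (-9130 - 1*(-19016))) = (38002 + 1)*(22195 + (-9130 - 1*(-19016))) = 38003*(22195 + (-9130 + 19016)) = 38003*(22195 + 9886) = 38003*32081 = 1219174243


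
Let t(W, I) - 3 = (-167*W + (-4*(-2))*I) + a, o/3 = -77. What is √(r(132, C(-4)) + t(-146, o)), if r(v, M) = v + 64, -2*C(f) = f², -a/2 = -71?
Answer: 5*√915 ≈ 151.24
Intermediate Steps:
a = 142 (a = -2*(-71) = 142)
C(f) = -f²/2
o = -231 (o = 3*(-77) = -231)
r(v, M) = 64 + v
t(W, I) = 145 - 167*W + 8*I (t(W, I) = 3 + ((-167*W + (-4*(-2))*I) + 142) = 3 + ((-167*W + 8*I) + 142) = 3 + (142 - 167*W + 8*I) = 145 - 167*W + 8*I)
√(r(132, C(-4)) + t(-146, o)) = √((64 + 132) + (145 - 167*(-146) + 8*(-231))) = √(196 + (145 + 24382 - 1848)) = √(196 + 22679) = √22875 = 5*√915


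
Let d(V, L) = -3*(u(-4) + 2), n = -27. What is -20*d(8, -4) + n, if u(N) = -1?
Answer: 33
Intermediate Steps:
d(V, L) = -3 (d(V, L) = -3*(-1 + 2) = -3*1 = -3)
-20*d(8, -4) + n = -20*(-3) - 27 = 60 - 27 = 33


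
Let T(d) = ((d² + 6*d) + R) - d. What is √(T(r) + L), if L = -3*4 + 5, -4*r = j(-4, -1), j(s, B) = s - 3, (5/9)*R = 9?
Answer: 41*√5/20 ≈ 4.5839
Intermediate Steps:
R = 81/5 (R = (9/5)*9 = 81/5 ≈ 16.200)
j(s, B) = -3 + s
r = 7/4 (r = -(-3 - 4)/4 = -¼*(-7) = 7/4 ≈ 1.7500)
T(d) = 81/5 + d² + 5*d (T(d) = ((d² + 6*d) + 81/5) - d = (81/5 + d² + 6*d) - d = 81/5 + d² + 5*d)
L = -7 (L = -12 + 5 = -7)
√(T(r) + L) = √((81/5 + (7/4)² + 5*(7/4)) - 7) = √((81/5 + 49/16 + 35/4) - 7) = √(2241/80 - 7) = √(1681/80) = 41*√5/20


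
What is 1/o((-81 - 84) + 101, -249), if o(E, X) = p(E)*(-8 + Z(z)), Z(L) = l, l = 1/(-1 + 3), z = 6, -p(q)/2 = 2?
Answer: 1/30 ≈ 0.033333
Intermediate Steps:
p(q) = -4 (p(q) = -2*2 = -4)
l = ½ (l = 1/2 = ½ ≈ 0.50000)
Z(L) = ½
o(E, X) = 30 (o(E, X) = -4*(-8 + ½) = -4*(-15/2) = 30)
1/o((-81 - 84) + 101, -249) = 1/30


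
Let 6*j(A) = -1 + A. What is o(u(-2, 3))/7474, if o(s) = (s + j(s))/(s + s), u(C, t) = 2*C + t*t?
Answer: 17/224220 ≈ 7.5818e-5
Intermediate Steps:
u(C, t) = t² + 2*C (u(C, t) = 2*C + t² = t² + 2*C)
j(A) = -⅙ + A/6 (j(A) = (-1 + A)/6 = -⅙ + A/6)
o(s) = (-⅙ + 7*s/6)/(2*s) (o(s) = (s + (-⅙ + s/6))/(s + s) = (-⅙ + 7*s/6)/((2*s)) = (-⅙ + 7*s/6)*(1/(2*s)) = (-⅙ + 7*s/6)/(2*s))
o(u(-2, 3))/7474 = ((-1 + 7*(3² + 2*(-2)))/(12*(3² + 2*(-2))))/7474 = ((-1 + 7*(9 - 4))/(12*(9 - 4)))*(1/7474) = ((1/12)*(-1 + 7*5)/5)*(1/7474) = ((1/12)*(⅕)*(-1 + 35))*(1/7474) = ((1/12)*(⅕)*34)*(1/7474) = (17/30)*(1/7474) = 17/224220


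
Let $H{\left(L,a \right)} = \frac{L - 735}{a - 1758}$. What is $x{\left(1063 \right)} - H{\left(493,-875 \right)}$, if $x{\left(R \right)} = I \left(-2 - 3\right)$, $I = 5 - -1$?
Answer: $- \frac{79232}{2633} \approx -30.092$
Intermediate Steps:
$I = 6$ ($I = 5 + 1 = 6$)
$x{\left(R \right)} = -30$ ($x{\left(R \right)} = 6 \left(-2 - 3\right) = 6 \left(-5\right) = -30$)
$H{\left(L,a \right)} = \frac{-735 + L}{-1758 + a}$
$x{\left(1063 \right)} - H{\left(493,-875 \right)} = -30 - \frac{-735 + 493}{-1758 - 875} = -30 - \frac{1}{-2633} \left(-242\right) = -30 - \left(- \frac{1}{2633}\right) \left(-242\right) = -30 - \frac{242}{2633} = - \frac{79232}{2633}$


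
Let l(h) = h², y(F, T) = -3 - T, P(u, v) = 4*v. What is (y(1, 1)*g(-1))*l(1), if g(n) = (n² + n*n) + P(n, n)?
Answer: 8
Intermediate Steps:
g(n) = 2*n² + 4*n (g(n) = (n² + n*n) + 4*n = (n² + n²) + 4*n = 2*n² + 4*n)
(y(1, 1)*g(-1))*l(1) = ((-3 - 1*1)*(2*(-1)*(2 - 1)))*1² = ((-3 - 1)*(2*(-1)*1))*1 = -4*(-2)*1 = 8*1 = 8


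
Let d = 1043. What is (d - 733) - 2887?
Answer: -2577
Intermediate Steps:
(d - 733) - 2887 = (1043 - 733) - 2887 = 310 - 2887 = -2577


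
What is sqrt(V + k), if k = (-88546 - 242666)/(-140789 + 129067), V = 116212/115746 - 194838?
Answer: I*sqrt(22413200310902108635230)/339193653 ≈ 441.37*I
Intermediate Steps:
V = -11275801468/57873 (V = 116212*(1/115746) - 194838 = 58106/57873 - 194838 = -11275801468/57873 ≈ -1.9484e+5)
k = 165606/5861 (k = -331212/(-11722) = -331212*(-1/11722) = 165606/5861 ≈ 28.256)
sqrt(V + k) = sqrt(-11275801468/57873 + 165606/5861) = sqrt(-66077888287910/339193653) = I*sqrt(22413200310902108635230)/339193653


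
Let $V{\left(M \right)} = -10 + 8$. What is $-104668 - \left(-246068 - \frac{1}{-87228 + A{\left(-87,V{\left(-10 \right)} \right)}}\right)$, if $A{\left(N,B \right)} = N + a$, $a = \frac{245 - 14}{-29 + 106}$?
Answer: $\frac{12345916799}{87312} \approx 1.414 \cdot 10^{5}$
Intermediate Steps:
$V{\left(M \right)} = -2$
$a = 3$ ($a = \frac{231}{77} = 231 \cdot \frac{1}{77} = 3$)
$A{\left(N,B \right)} = 3 + N$ ($A{\left(N,B \right)} = N + 3 = 3 + N$)
$-104668 - \left(-246068 - \frac{1}{-87228 + A{\left(-87,V{\left(-10 \right)} \right)}}\right) = -104668 - \left(-246068 - \frac{1}{-87228 + \left(3 - 87\right)}\right) = -104668 - \left(-246068 - \frac{1}{-87228 - 84}\right) = -104668 - \left(-246068 - \frac{1}{-87312}\right) = -104668 - \left(-246068 - - \frac{1}{87312}\right) = -104668 - \left(-246068 + \frac{1}{87312}\right) = -104668 - - \frac{21484689215}{87312} = -104668 + \frac{21484689215}{87312} = \frac{12345916799}{87312}$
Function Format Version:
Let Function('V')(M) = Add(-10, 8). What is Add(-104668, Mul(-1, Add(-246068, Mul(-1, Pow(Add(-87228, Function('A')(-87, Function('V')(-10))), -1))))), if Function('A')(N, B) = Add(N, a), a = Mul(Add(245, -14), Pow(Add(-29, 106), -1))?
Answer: Rational(12345916799, 87312) ≈ 1.4140e+5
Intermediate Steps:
Function('V')(M) = -2
a = 3 (a = Mul(231, Pow(77, -1)) = Mul(231, Rational(1, 77)) = 3)
Function('A')(N, B) = Add(3, N) (Function('A')(N, B) = Add(N, 3) = Add(3, N))
Add(-104668, Mul(-1, Add(-246068, Mul(-1, Pow(Add(-87228, Function('A')(-87, Function('V')(-10))), -1))))) = Add(-104668, Mul(-1, Add(-246068, Mul(-1, Pow(Add(-87228, Add(3, -87)), -1))))) = Add(-104668, Mul(-1, Add(-246068, Mul(-1, Pow(Add(-87228, -84), -1))))) = Add(-104668, Mul(-1, Add(-246068, Mul(-1, Pow(-87312, -1))))) = Add(-104668, Mul(-1, Add(-246068, Mul(-1, Rational(-1, 87312))))) = Add(-104668, Mul(-1, Add(-246068, Rational(1, 87312)))) = Add(-104668, Mul(-1, Rational(-21484689215, 87312))) = Add(-104668, Rational(21484689215, 87312)) = Rational(12345916799, 87312)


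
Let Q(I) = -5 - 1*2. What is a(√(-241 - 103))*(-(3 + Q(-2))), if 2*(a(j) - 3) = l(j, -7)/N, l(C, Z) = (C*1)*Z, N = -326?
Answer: 12 + 14*I*√86/163 ≈ 12.0 + 0.79651*I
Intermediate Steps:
Q(I) = -7 (Q(I) = -5 - 2 = -7)
l(C, Z) = C*Z
a(j) = 3 + 7*j/652 (a(j) = 3 + ((j*(-7))/(-326))/2 = 3 + (-7*j*(-1/326))/2 = 3 + (7*j/326)/2 = 3 + 7*j/652)
a(√(-241 - 103))*(-(3 + Q(-2))) = (3 + 7*√(-241 - 103)/652)*(-(3 - 7)) = (3 + 7*√(-344)/652)*(-1*(-4)) = (3 + 7*(2*I*√86)/652)*4 = (3 + 7*I*√86/326)*4 = 12 + 14*I*√86/163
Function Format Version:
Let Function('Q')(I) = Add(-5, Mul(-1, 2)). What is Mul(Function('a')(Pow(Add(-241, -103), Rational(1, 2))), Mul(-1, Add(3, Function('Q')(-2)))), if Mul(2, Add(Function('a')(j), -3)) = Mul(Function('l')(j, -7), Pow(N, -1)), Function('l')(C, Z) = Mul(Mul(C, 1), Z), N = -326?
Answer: Add(12, Mul(Rational(14, 163), I, Pow(86, Rational(1, 2)))) ≈ Add(12.000, Mul(0.79651, I))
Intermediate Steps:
Function('Q')(I) = -7 (Function('Q')(I) = Add(-5, -2) = -7)
Function('l')(C, Z) = Mul(C, Z)
Function('a')(j) = Add(3, Mul(Rational(7, 652), j)) (Function('a')(j) = Add(3, Mul(Rational(1, 2), Mul(Mul(j, -7), Pow(-326, -1)))) = Add(3, Mul(Rational(1, 2), Mul(Mul(-7, j), Rational(-1, 326)))) = Add(3, Mul(Rational(1, 2), Mul(Rational(7, 326), j))) = Add(3, Mul(Rational(7, 652), j)))
Mul(Function('a')(Pow(Add(-241, -103), Rational(1, 2))), Mul(-1, Add(3, Function('Q')(-2)))) = Mul(Add(3, Mul(Rational(7, 652), Pow(Add(-241, -103), Rational(1, 2)))), Mul(-1, Add(3, -7))) = Mul(Add(3, Mul(Rational(7, 652), Pow(-344, Rational(1, 2)))), Mul(-1, -4)) = Mul(Add(3, Mul(Rational(7, 652), Mul(2, I, Pow(86, Rational(1, 2))))), 4) = Mul(Add(3, Mul(Rational(7, 326), I, Pow(86, Rational(1, 2)))), 4) = Add(12, Mul(Rational(14, 163), I, Pow(86, Rational(1, 2))))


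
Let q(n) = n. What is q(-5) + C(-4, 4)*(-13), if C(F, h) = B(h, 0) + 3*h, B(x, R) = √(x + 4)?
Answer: -161 - 26*√2 ≈ -197.77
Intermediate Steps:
B(x, R) = √(4 + x)
C(F, h) = √(4 + h) + 3*h
q(-5) + C(-4, 4)*(-13) = -5 + (√(4 + 4) + 3*4)*(-13) = -5 + (√8 + 12)*(-13) = -5 + (2*√2 + 12)*(-13) = -5 + (12 + 2*√2)*(-13) = -5 + (-156 - 26*√2) = -161 - 26*√2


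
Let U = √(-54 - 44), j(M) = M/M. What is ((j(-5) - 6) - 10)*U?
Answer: -105*I*√2 ≈ -148.49*I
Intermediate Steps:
j(M) = 1
U = 7*I*√2 (U = √(-98) = 7*I*√2 ≈ 9.8995*I)
((j(-5) - 6) - 10)*U = ((1 - 6) - 10)*(7*I*√2) = (-5 - 10)*(7*I*√2) = -105*I*√2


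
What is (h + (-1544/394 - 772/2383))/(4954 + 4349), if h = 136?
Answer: 61853576/4367302653 ≈ 0.014163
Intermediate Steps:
(h + (-1544/394 - 772/2383))/(4954 + 4349) = (136 + (-1544/394 - 772/2383))/(4954 + 4349) = (136 + (-1544*1/394 - 772*1/2383))/9303 = (136 + (-772/197 - 772/2383))*(1/9303) = (136 - 1991760/469451)*(1/9303) = (61853576/469451)*(1/9303) = 61853576/4367302653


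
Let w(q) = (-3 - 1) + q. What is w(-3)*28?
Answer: -196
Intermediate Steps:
w(q) = -4 + q
w(-3)*28 = (-4 - 3)*28 = -7*28 = -196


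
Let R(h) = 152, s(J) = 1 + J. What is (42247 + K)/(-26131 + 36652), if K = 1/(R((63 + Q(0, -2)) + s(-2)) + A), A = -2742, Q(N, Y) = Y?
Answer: 36473243/9083130 ≈ 4.0155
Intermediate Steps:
K = -1/2590 (K = 1/(152 - 2742) = 1/(-2590) = -1/2590 ≈ -0.00038610)
(42247 + K)/(-26131 + 36652) = (42247 - 1/2590)/(-26131 + 36652) = (109419729/2590)/10521 = (109419729/2590)*(1/10521) = 36473243/9083130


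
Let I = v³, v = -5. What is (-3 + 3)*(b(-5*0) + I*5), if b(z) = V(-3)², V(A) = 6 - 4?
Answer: 0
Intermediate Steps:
V(A) = 2
I = -125 (I = (-5)³ = -125)
b(z) = 4 (b(z) = 2² = 4)
(-3 + 3)*(b(-5*0) + I*5) = (-3 + 3)*(4 - 125*5) = 0*(4 - 625) = 0*(-621) = 0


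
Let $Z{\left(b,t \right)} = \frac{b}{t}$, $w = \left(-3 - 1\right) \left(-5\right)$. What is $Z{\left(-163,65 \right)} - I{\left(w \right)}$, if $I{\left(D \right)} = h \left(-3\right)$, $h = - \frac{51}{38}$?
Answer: $- \frac{16139}{2470} \approx -6.534$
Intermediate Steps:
$h = - \frac{51}{38}$ ($h = \left(-51\right) \frac{1}{38} = - \frac{51}{38} \approx -1.3421$)
$w = 20$ ($w = \left(-4\right) \left(-5\right) = 20$)
$I{\left(D \right)} = \frac{153}{38}$ ($I{\left(D \right)} = \left(- \frac{51}{38}\right) \left(-3\right) = \frac{153}{38}$)
$Z{\left(-163,65 \right)} - I{\left(w \right)} = - \frac{163}{65} - \frac{153}{38} = - \frac{16139}{2470}$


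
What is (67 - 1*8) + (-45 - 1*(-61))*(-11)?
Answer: -117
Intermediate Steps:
(67 - 1*8) + (-45 - 1*(-61))*(-11) = (67 - 8) + (-45 + 61)*(-11) = 59 + 16*(-11) = 59 - 176 = -117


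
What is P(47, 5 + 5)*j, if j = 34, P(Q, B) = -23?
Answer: -782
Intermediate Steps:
P(47, 5 + 5)*j = -23*34 = -782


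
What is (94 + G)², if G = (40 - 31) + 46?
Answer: 22201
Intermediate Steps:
G = 55 (G = 9 + 46 = 55)
(94 + G)² = (94 + 55)² = 149² = 22201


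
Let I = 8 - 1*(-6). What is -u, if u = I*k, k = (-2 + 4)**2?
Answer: -56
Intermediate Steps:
k = 4 (k = 2**2 = 4)
I = 14 (I = 8 + 6 = 14)
u = 56 (u = 14*4 = 56)
-u = -1*56 = -56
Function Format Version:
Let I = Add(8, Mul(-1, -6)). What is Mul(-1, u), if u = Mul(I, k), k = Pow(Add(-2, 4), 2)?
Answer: -56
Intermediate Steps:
k = 4 (k = Pow(2, 2) = 4)
I = 14 (I = Add(8, 6) = 14)
u = 56 (u = Mul(14, 4) = 56)
Mul(-1, u) = Mul(-1, 56) = -56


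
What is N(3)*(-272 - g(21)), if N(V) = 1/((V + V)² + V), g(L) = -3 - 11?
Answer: -86/13 ≈ -6.6154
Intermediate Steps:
g(L) = -14
N(V) = 1/(V + 4*V²) (N(V) = 1/((2*V)² + V) = 1/(4*V² + V) = 1/(V + 4*V²))
N(3)*(-272 - g(21)) = (1/(3*(1 + 4*3)))*(-272 - 1*(-14)) = (1/(3*(1 + 12)))*(-272 + 14) = ((⅓)/13)*(-258) = ((⅓)*(1/13))*(-258) = (1/39)*(-258) = -86/13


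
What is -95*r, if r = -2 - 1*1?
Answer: 285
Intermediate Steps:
r = -3 (r = -2 - 1 = -3)
-95*r = -95*(-3) = 285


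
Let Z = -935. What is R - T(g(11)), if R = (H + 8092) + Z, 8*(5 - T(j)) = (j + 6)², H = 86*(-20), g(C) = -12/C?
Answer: 1315273/242 ≈ 5435.0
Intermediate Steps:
H = -1720
T(j) = 5 - (6 + j)²/8 (T(j) = 5 - (j + 6)²/8 = 5 - (6 + j)²/8)
R = 5437 (R = (-1720 + 8092) - 935 = 6372 - 935 = 5437)
R - T(g(11)) = 5437 - (5 - (6 - 12/11)²/8) = 5437 - (5 - (54/11)²/8) = 5437 - (5 - ⅛*2916/121) = 5437 - (5 - 729/242) = 5437 - 1*481/242 = 5437 - 481/242 = 1315273/242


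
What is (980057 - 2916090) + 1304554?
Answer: -631479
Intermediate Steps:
(980057 - 2916090) + 1304554 = -1936033 + 1304554 = -631479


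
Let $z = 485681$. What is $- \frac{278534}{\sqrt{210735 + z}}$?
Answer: $- \frac{139267 \sqrt{43526}}{87052} \approx -333.77$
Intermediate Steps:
$- \frac{278534}{\sqrt{210735 + z}} = - \frac{278534}{\sqrt{210735 + 485681}} = - \frac{278534}{\sqrt{696416}} = - \frac{278534}{4 \sqrt{43526}} = - 278534 \frac{\sqrt{43526}}{174104} = - \frac{139267 \sqrt{43526}}{87052}$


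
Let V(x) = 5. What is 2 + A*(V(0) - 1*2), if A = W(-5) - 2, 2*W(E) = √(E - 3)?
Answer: -4 + 3*I*√2 ≈ -4.0 + 4.2426*I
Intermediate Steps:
W(E) = √(-3 + E)/2 (W(E) = √(E - 3)/2 = √(-3 + E)/2)
A = -2 + I*√2 (A = √(-3 - 5)/2 - 2 = √(-8)/2 - 2 = (2*I*√2)/2 - 2 = I*√2 - 2 = -2 + I*√2 ≈ -2.0 + 1.4142*I)
2 + A*(V(0) - 1*2) = 2 + (-2 + I*√2)*(5 - 1*2) = 2 + (-2 + I*√2)*(5 - 2) = 2 + (-2 + I*√2)*3 = 2 + (-6 + 3*I*√2) = -4 + 3*I*√2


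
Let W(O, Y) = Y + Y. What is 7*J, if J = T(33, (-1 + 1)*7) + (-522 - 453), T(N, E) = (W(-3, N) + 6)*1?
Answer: -6321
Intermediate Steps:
W(O, Y) = 2*Y
T(N, E) = 6 + 2*N (T(N, E) = (2*N + 6)*1 = (6 + 2*N)*1 = 6 + 2*N)
J = -903 (J = (6 + 2*33) + (-522 - 453) = (6 + 66) - 975 = 72 - 975 = -903)
7*J = 7*(-903) = -6321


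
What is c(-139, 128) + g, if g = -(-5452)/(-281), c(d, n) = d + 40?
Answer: -33271/281 ≈ -118.40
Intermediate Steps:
c(d, n) = 40 + d
g = -5452/281 (g = -(-5452)*(-1)/281 = -116*47/281 = -5452/281 ≈ -19.402)
c(-139, 128) + g = (40 - 139) - 5452/281 = -99 - 5452/281 = -33271/281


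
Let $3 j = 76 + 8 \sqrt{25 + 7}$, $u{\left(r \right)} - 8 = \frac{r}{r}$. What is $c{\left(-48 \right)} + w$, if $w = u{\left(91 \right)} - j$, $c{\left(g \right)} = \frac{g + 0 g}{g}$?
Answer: $- \frac{46}{3} - \frac{32 \sqrt{2}}{3} \approx -30.418$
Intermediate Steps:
$u{\left(r \right)} = 9$ ($u{\left(r \right)} = 8 + \frac{r}{r} = 8 + 1 = 9$)
$j = \frac{76}{3} + \frac{32 \sqrt{2}}{3}$ ($j = \frac{76 + 8 \sqrt{25 + 7}}{3} = \frac{76 + 8 \sqrt{32}}{3} = \frac{76 + 8 \cdot 4 \sqrt{2}}{3} = \frac{76 + 32 \sqrt{2}}{3} = \frac{76}{3} + \frac{32 \sqrt{2}}{3} \approx 40.418$)
$c{\left(g \right)} = 1$ ($c{\left(g \right)} = \frac{g + 0}{g} = \frac{g}{g} = 1$)
$w = - \frac{49}{3} - \frac{32 \sqrt{2}}{3}$ ($w = 9 - \left(\frac{76}{3} + \frac{32 \sqrt{2}}{3}\right) = - \frac{49}{3} - \frac{32 \sqrt{2}}{3} \approx -31.418$)
$c{\left(-48 \right)} + w = 1 - \left(\frac{49}{3} + \frac{32 \sqrt{2}}{3}\right) = - \frac{46}{3} - \frac{32 \sqrt{2}}{3}$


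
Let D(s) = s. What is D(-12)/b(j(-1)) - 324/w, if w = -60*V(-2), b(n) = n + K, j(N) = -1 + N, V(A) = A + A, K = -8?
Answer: -3/20 ≈ -0.15000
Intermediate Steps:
V(A) = 2*A
b(n) = -8 + n (b(n) = n - 8 = -8 + n)
w = 240 (w = -120*(-2) = -60*(-4) = 240)
D(-12)/b(j(-1)) - 324/w = -12/(-8 + (-1 - 1)) - 324/240 = -12/(-8 - 2) - 324*1/240 = -12/(-10) - 27/20 = -12*(-⅒) - 27/20 = 6/5 - 27/20 = -3/20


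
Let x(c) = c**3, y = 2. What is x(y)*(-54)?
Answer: -432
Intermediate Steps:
x(y)*(-54) = 2**3*(-54) = 8*(-54) = -432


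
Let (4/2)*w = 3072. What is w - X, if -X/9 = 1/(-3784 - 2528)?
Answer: 3231741/2104 ≈ 1536.0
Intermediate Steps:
w = 1536 (w = (1/2)*3072 = 1536)
X = 3/2104 (X = -9/(-3784 - 2528) = -9/(-6312) = -9*(-1/6312) = 3/2104 ≈ 0.0014259)
w - X = 1536 - 1*3/2104 = 1536 - 3/2104 = 3231741/2104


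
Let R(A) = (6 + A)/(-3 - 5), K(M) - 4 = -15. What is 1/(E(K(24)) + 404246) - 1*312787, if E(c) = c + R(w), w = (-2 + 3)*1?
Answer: -1011513434043/3233873 ≈ -3.1279e+5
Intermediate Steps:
K(M) = -11 (K(M) = 4 - 15 = -11)
w = 1 (w = 1*1 = 1)
R(A) = -¾ - A/8 (R(A) = (6 + A)/(-8) = (6 + A)*(-⅛) = -¾ - A/8)
E(c) = -7/8 + c (E(c) = c + (-¾ - ⅛*1) = c + (-¾ - ⅛) = c - 7/8 = -7/8 + c)
1/(E(K(24)) + 404246) - 1*312787 = 1/((-7/8 - 11) + 404246) - 1*312787 = 1/(-95/8 + 404246) - 312787 = 1/(3233873/8) - 312787 = 8/3233873 - 312787 = -1011513434043/3233873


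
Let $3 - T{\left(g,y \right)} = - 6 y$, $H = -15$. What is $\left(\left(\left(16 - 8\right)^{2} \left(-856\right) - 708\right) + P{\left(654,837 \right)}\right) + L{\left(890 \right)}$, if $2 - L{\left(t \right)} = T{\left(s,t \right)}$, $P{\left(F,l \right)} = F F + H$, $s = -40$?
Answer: $366868$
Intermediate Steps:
$P{\left(F,l \right)} = -15 + F^{2}$ ($P{\left(F,l \right)} = F F - 15 = F^{2} - 15 = -15 + F^{2}$)
$T{\left(g,y \right)} = 3 + 6 y$ ($T{\left(g,y \right)} = 3 - - 6 y = 3 + 6 y$)
$L{\left(t \right)} = -1 - 6 t$ ($L{\left(t \right)} = 2 - \left(3 + 6 t\right) = -1 - 6 t$)
$\left(\left(\left(16 - 8\right)^{2} \left(-856\right) - 708\right) + P{\left(654,837 \right)}\right) + L{\left(890 \right)} = \left(\left(\left(16 - 8\right)^{2} \left(-856\right) - 708\right) - \left(15 - 654^{2}\right)\right) - 5341 = \left(\left(8^{2} \left(-856\right) - 708\right) + \left(-15 + 427716\right)\right) - 5341 = \left(\left(64 \left(-856\right) - 708\right) + 427701\right) - 5341 = \left(\left(-54784 - 708\right) + 427701\right) - 5341 = \left(-55492 + 427701\right) - 5341 = 372209 - 5341 = 366868$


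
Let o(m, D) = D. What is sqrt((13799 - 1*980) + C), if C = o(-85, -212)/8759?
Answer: sqrt(983472861431)/8759 ≈ 113.22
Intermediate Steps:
C = -212/8759 ≈ -0.024204
sqrt((13799 - 1*980) + C) = sqrt((13799 - 1*980) - 212/8759) = sqrt((13799 - 980) - 212/8759) = sqrt(12819 - 212/8759) = sqrt(112281409/8759) = sqrt(983472861431)/8759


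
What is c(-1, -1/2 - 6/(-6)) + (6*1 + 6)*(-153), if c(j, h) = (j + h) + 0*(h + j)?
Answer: -3673/2 ≈ -1836.5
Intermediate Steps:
c(j, h) = h + j (c(j, h) = (h + j) + 0 = h + j)
c(-1, -1/2 - 6/(-6)) + (6*1 + 6)*(-153) = ((-1/2 - 6/(-6)) - 1) + (6*1 + 6)*(-153) = ((-1*1/2 - 6*(-1/6)) - 1) + (6 + 6)*(-153) = ((-1/2 + 1) - 1) + 12*(-153) = (1/2 - 1) - 1836 = -1/2 - 1836 = -3673/2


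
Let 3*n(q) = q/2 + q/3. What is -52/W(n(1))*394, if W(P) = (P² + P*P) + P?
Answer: -1659528/35 ≈ -47415.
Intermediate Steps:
n(q) = 5*q/18 (n(q) = (q/2 + q/3)/3 = (5*q/6)/3 = 5*q/18)
W(P) = P + 2*P² (W(P) = (P² + P²) + P = 2*P² + P = P + 2*P²)
-52/W(n(1))*394 = -52*18/(5*(1 + 2*((5/18)*1)))*394 = -52*18/(5*(1 + 2*(5/18)))*394 = -52*18/(5*(1 + 5/9))*394 = -52/((5/18)*(14/9))*394 = -52/35/81*394 = -52*81/35*394 = -4212/35*394 = -1659528/35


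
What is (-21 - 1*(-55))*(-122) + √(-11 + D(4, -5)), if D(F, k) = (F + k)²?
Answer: -4148 + I*√10 ≈ -4148.0 + 3.1623*I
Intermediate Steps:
(-21 - 1*(-55))*(-122) + √(-11 + D(4, -5)) = (-21 - 1*(-55))*(-122) + √(-11 + (4 - 5)²) = (-21 + 55)*(-122) + √(-11 + (-1)²) = 34*(-122) + √(-11 + 1) = -4148 + √(-10) = -4148 + I*√10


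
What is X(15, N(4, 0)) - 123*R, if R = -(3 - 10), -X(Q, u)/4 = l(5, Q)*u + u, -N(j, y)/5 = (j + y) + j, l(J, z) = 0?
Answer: -701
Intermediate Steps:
N(j, y) = -10*j - 5*y (N(j, y) = -5*((j + y) + j) = -5*(y + 2*j) = -10*j - 5*y)
X(Q, u) = -4*u (X(Q, u) = -4*(0*u + u) = -4*(0 + u) = -4*u)
R = 7 (R = -1*(-7) = 7)
X(15, N(4, 0)) - 123*R = -4*(-10*4 - 5*0) - 123*7 = -4*(-40 + 0) - 861 = -4*(-40) - 861 = 160 - 861 = -701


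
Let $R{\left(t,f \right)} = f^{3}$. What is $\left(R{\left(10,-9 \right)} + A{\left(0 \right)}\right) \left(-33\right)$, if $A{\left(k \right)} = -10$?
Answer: $24387$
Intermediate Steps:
$\left(R{\left(10,-9 \right)} + A{\left(0 \right)}\right) \left(-33\right) = \left(\left(-9\right)^{3} - 10\right) \left(-33\right) = \left(-729 - 10\right) \left(-33\right) = \left(-739\right) \left(-33\right) = 24387$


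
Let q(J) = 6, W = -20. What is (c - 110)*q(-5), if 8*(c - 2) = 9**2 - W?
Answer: -2289/4 ≈ -572.25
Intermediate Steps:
c = 117/8 (c = 2 + (9**2 - 1*(-20))/8 = 2 + (81 + 20)/8 = 2 + (1/8)*101 = 2 + 101/8 = 117/8 ≈ 14.625)
(c - 110)*q(-5) = (117/8 - 110)*6 = -763/8*6 = -2289/4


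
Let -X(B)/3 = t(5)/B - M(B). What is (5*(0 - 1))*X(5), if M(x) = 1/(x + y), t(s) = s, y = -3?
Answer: 15/2 ≈ 7.5000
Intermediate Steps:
M(x) = 1/(-3 + x) (M(x) = 1/(x - 3) = 1/(-3 + x))
X(B) = -15/B + 3/(-3 + B) (X(B) = -3*(5/B - 1/(-3 + B)) = -3*(-1/(-3 + B) + 5/B) = -15/B + 3/(-3 + B))
(5*(0 - 1))*X(5) = (5*(0 - 1))*(3*(15 - 4*5)/(5*(-3 + 5))) = (5*(-1))*(3*(1/5)*(15 - 20)/2) = -15*(-5)/(5*2) = -5*(-3/2) = 15/2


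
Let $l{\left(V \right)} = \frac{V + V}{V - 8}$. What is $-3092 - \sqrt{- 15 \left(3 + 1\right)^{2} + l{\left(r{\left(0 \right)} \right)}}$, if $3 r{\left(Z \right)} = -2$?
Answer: $-3092 - \frac{i \sqrt{40534}}{13} \approx -3092.0 - 15.487 i$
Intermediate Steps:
$r{\left(Z \right)} = - \frac{2}{3}$ ($r{\left(Z \right)} = \frac{1}{3} \left(-2\right) = - \frac{2}{3}$)
$l{\left(V \right)} = \frac{2 V}{-8 + V}$
$-3092 - \sqrt{- 15 \left(3 + 1\right)^{2} + l{\left(r{\left(0 \right)} \right)}} = -3092 - \sqrt{- 15 \left(3 + 1\right)^{2} + 2 \left(- \frac{2}{3}\right) \frac{1}{-8 - \frac{2}{3}}} = -3092 - \sqrt{- 15 \cdot 4^{2} + 2 \left(- \frac{2}{3}\right) \frac{1}{- \frac{26}{3}}} = -3092 - \sqrt{\left(-15\right) 16 + 2 \left(- \frac{2}{3}\right) \left(- \frac{3}{26}\right)} = -3092 - \sqrt{-240 + \frac{2}{13}} = -3092 - \sqrt{- \frac{3118}{13}} = -3092 - \frac{i \sqrt{40534}}{13}$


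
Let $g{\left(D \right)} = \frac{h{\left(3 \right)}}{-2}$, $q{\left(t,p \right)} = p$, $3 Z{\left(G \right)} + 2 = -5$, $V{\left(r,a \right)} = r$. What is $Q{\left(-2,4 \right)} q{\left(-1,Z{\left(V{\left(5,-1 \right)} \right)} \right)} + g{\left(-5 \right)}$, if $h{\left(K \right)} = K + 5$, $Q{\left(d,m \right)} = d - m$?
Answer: $10$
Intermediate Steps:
$h{\left(K \right)} = 5 + K$
$Z{\left(G \right)} = - \frac{7}{3}$ ($Z{\left(G \right)} = - \frac{2}{3} + \frac{1}{3} \left(-5\right) = - \frac{2}{3} - \frac{5}{3} = - \frac{7}{3}$)
$g{\left(D \right)} = -4$ ($g{\left(D \right)} = \frac{5 + 3}{-2} = 8 \left(- \frac{1}{2}\right) = -4$)
$Q{\left(-2,4 \right)} q{\left(-1,Z{\left(V{\left(5,-1 \right)} \right)} \right)} + g{\left(-5 \right)} = \left(-2 - 4\right) \left(- \frac{7}{3}\right) - 4 = \left(-6\right) \left(- \frac{7}{3}\right) - 4 = 14 - 4 = 10$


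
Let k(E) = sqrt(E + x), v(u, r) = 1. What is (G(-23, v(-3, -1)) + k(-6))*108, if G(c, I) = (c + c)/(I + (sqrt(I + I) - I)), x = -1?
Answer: -2484*sqrt(2) + 108*I*sqrt(7) ≈ -3512.9 + 285.74*I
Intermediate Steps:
k(E) = sqrt(-1 + E) (k(E) = sqrt(E - 1) = sqrt(-1 + E))
G(c, I) = c*sqrt(2)/sqrt(I) (G(c, I) = (2*c)/(I + (sqrt(2*I) - I)) = (2*c)/(I + (sqrt(2)*sqrt(I) - I)) = (2*c)/(I + (-I + sqrt(2)*sqrt(I))) = (2*c)/((sqrt(2)*sqrt(I))) = (2*c)*(sqrt(2)/(2*sqrt(I))) = c*sqrt(2)/sqrt(I))
(G(-23, v(-3, -1)) + k(-6))*108 = (-23*sqrt(2)/sqrt(1) + sqrt(-1 - 6))*108 = (-23*sqrt(2)*1 + sqrt(-7))*108 = (-23*sqrt(2) + I*sqrt(7))*108 = -2484*sqrt(2) + 108*I*sqrt(7)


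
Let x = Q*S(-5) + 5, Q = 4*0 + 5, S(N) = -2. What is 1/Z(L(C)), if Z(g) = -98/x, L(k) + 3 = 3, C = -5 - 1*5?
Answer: 5/98 ≈ 0.051020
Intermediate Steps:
C = -10 (C = -5 - 5 = -10)
L(k) = 0 (L(k) = -3 + 3 = 0)
Q = 5 (Q = 0 + 5 = 5)
x = -5 (x = 5*(-2) + 5 = -10 + 5 = -5)
Z(g) = 98/5 (Z(g) = -98/(-5) = -98*(-⅕) = 98/5)
1/Z(L(C)) = 1/(98/5) = 5/98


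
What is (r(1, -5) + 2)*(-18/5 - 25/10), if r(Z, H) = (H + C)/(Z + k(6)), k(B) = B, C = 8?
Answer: -1037/70 ≈ -14.814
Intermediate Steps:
r(Z, H) = (8 + H)/(6 + Z) (r(Z, H) = (H + 8)/(Z + 6) = (8 + H)/(6 + Z))
(r(1, -5) + 2)*(-18/5 - 25/10) = ((8 - 5)/(6 + 1) + 2)*(-18/5 - 25/10) = (3/7 + 2)*(-18*⅕ - 25*⅒) = ((⅐)*3 + 2)*(-18/5 - 5/2) = (3/7 + 2)*(-61/10) = (17/7)*(-61/10) = -1037/70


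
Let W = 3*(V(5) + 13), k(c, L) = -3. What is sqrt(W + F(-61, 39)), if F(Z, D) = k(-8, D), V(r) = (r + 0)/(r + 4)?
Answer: sqrt(339)/3 ≈ 6.1373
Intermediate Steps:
V(r) = r/(4 + r)
W = 122/3 (W = 3*(5/(4 + 5) + 13) = 3*(5/9 + 13) = 3*(122/9) = 122/3 ≈ 40.667)
F(Z, D) = -3
sqrt(W + F(-61, 39)) = sqrt(122/3 - 3) = sqrt(113/3) = sqrt(339)/3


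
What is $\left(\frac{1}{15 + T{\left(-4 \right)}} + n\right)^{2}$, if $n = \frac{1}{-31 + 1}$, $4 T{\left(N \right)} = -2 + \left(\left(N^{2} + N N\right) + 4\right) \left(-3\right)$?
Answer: $\frac{289}{22500} \approx 0.012844$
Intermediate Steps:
$T{\left(N \right)} = - \frac{7}{2} - \frac{3 N^{2}}{2}$ ($T{\left(N \right)} = \frac{-2 + \left(\left(N^{2} + N N\right) + 4\right) \left(-3\right)}{4} = \frac{-2 + \left(\left(N^{2} + N^{2}\right) + 4\right) \left(-3\right)}{4} = \frac{-2 + \left(2 N^{2} + 4\right) \left(-3\right)}{4} = \frac{-2 + \left(4 + 2 N^{2}\right) \left(-3\right)}{4} = \frac{-2 - \left(12 + 6 N^{2}\right)}{4} = \frac{-14 - 6 N^{2}}{4} = - \frac{7}{2} - \frac{3 N^{2}}{2}$)
$n = - \frac{1}{30}$ ($n = \frac{1}{-30} = - \frac{1}{30} \approx -0.033333$)
$\left(\frac{1}{15 + T{\left(-4 \right)}} + n\right)^{2} = \left(\frac{1}{15 - \left(\frac{7}{2} + \frac{3 \left(-4\right)^{2}}{2}\right)} - \frac{1}{30}\right)^{2} = \left(\frac{1}{15 - \frac{55}{2}} - \frac{1}{30}\right)^{2} = \left(\frac{1}{- \frac{25}{2}} - \frac{1}{30}\right)^{2} = \left(- \frac{2}{25} - \frac{1}{30}\right)^{2} = \left(- \frac{17}{150}\right)^{2} = \frac{289}{22500}$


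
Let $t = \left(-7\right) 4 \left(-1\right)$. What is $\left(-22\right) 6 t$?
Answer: $-3696$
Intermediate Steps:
$t = 28$ ($t = \left(-28\right) \left(-1\right) = 28$)
$\left(-22\right) 6 t = \left(-22\right) 6 \cdot 28 = \left(-132\right) 28 = -3696$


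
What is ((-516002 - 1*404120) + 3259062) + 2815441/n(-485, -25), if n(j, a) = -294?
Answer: 684832919/294 ≈ 2.3294e+6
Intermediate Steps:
((-516002 - 1*404120) + 3259062) + 2815441/n(-485, -25) = ((-516002 - 1*404120) + 3259062) + 2815441/(-294) = ((-516002 - 404120) + 3259062) + 2815441*(-1/294) = (-920122 + 3259062) - 2815441/294 = 2338940 - 2815441/294 = 684832919/294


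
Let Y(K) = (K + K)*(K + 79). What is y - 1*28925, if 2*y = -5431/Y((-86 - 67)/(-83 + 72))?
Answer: -18092203351/625464 ≈ -28926.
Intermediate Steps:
Y(K) = 2*K*(79 + K) (Y(K) = (2*K)*(79 + K) = 2*K*(79 + K))
y = -657151/625464 (y = (-5431*(-83 + 72)/(2*(-86 - 67)*(79 + (-86 - 67)/(-83 + 72))))/2 = (-5431*11/(306*(79 - 153/(-11))))/2 = (-5431*11/(306*(79 - 153*(-1/11))))/2 = (-5431*11/(306*(79 + 153/11)))/2 = (-5431/(2*(153/11)*(1022/11)))/2 = (-5431/312732/121)/2 = (-5431*121/312732)/2 = (1/2)*(-657151/312732) = -657151/625464 ≈ -1.0507)
y - 1*28925 = -657151/625464 - 1*28925 = -657151/625464 - 28925 = -18092203351/625464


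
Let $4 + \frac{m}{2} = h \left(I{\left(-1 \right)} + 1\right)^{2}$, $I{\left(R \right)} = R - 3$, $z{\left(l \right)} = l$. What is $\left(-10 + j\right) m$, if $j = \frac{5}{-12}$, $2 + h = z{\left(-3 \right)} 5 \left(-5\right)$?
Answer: $- \frac{81625}{6} \approx -13604.0$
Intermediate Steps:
$I{\left(R \right)} = -3 + R$ ($I{\left(R \right)} = R - 3 = -3 + R$)
$h = 73$ ($h = -2 + \left(-3\right) 5 \left(-5\right) = -2 - -75 = -2 + 75 = 73$)
$j = - \frac{5}{12}$ ($j = 5 \left(- \frac{1}{12}\right) = - \frac{5}{12} \approx -0.41667$)
$m = 1306$ ($m = -8 + 2 \cdot 73 \left(\left(-3 - 1\right) + 1\right)^{2} = -8 + 2 \cdot 73 \left(-4 + 1\right)^{2} = -8 + 2 \cdot 73 \left(-3\right)^{2} = -8 + 2 \cdot 73 \cdot 9 = -8 + 2 \cdot 657 = -8 + 1314 = 1306$)
$\left(-10 + j\right) m = \left(-10 - \frac{5}{12}\right) 1306 = \left(- \frac{125}{12}\right) 1306 = - \frac{81625}{6}$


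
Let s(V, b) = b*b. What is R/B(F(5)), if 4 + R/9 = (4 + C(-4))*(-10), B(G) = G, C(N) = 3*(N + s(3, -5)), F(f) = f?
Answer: -6066/5 ≈ -1213.2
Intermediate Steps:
s(V, b) = b²
C(N) = 75 + 3*N (C(N) = 3*(N + (-5)²) = 3*(N + 25) = 3*(25 + N) = 75 + 3*N)
R = -6066 (R = -36 + 9*((4 + (75 + 3*(-4)))*(-10)) = -36 + 9*((4 + (75 - 12))*(-10)) = -36 + 9*((4 + 63)*(-10)) = -36 + 9*(67*(-10)) = -36 + 9*(-670) = -36 - 6030 = -6066)
R/B(F(5)) = -6066/5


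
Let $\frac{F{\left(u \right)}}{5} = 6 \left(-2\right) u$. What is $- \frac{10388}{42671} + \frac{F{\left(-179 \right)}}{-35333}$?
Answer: $- \frac{825325744}{1507694443} \approx -0.54741$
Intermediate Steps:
$F{\left(u \right)} = - 60 u$ ($F{\left(u \right)} = 5 \cdot 6 \left(-2\right) u = 5 \left(- 12 u\right) = - 60 u$)
$- \frac{10388}{42671} + \frac{F{\left(-179 \right)}}{-35333} = - \frac{10388}{42671} + \frac{\left(-60\right) \left(-179\right)}{-35333} = \left(-10388\right) \frac{1}{42671} + 10740 \left(- \frac{1}{35333}\right) = - \frac{10388}{42671} - \frac{10740}{35333} = - \frac{825325744}{1507694443}$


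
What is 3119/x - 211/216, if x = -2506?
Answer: -601235/270648 ≈ -2.2215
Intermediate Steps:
3119/x - 211/216 = 3119/(-2506) - 211/216 = 3119*(-1/2506) - 211*1/216 = -3119/2506 - 211/216 = -601235/270648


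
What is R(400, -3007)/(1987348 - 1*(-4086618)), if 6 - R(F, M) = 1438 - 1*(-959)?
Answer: -2391/6073966 ≈ -0.00039365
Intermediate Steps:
R(F, M) = -2391 (R(F, M) = 6 - (1438 - 1*(-959)) = 6 - (1438 + 959) = 6 - 1*2397 = 6 - 2397 = -2391)
R(400, -3007)/(1987348 - 1*(-4086618)) = -2391/(1987348 - 1*(-4086618)) = -2391/(1987348 + 4086618) = -2391/6073966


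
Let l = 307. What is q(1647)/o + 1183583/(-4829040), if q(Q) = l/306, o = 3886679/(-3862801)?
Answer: -396351383694529/319071782088720 ≈ -1.2422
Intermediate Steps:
o = -3886679/3862801 (o = 3886679*(-1/3862801) = -3886679/3862801 ≈ -1.0062)
q(Q) = 307/306
q(1647)/o + 1183583/(-4829040) = 307/(306*(-3886679/3862801)) + 1183583/(-4829040) = (307/306)*(-3862801/3886679) + 1183583*(-1/4829040) = -1185879907/1189323774 - 1183583/4829040 = -396351383694529/319071782088720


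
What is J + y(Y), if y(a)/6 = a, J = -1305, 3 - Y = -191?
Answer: -141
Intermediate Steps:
Y = 194 (Y = 3 - 1*(-191) = 3 + 191 = 194)
y(a) = 6*a
J + y(Y) = -1305 + 6*194 = -1305 + 1164 = -141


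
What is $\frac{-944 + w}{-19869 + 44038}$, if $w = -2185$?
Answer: $- \frac{3129}{24169} \approx -0.12946$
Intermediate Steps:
$\frac{-944 + w}{-19869 + 44038} = \frac{-944 - 2185}{-19869 + 44038} = - \frac{3129}{24169}$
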